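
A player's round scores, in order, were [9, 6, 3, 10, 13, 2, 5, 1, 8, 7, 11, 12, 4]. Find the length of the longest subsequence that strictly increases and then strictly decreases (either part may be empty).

6

inc[i] = longest strictly increasing subsequence ending at i; dec[i] = longest strictly decreasing subsequence starting at i:
i:      1  2  3  4  5  6  7  8  9 10 11 12 13
a[i]:   9  6  3 10 13  2  5  1  8  7 11 12  4
inc:    1  1  1  2  3  1  2  1  3  3  4  5  2
dec:    5  4  3  4  4  2  2  1  3  2  2  2  1
Best peak at i=5 (value 13): inc=3, dec=4, length 3+4−1 = 6.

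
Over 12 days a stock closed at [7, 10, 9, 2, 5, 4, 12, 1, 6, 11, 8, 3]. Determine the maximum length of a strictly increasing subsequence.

Track the smallest tail for each achievable length (strict):
7 → extends → [7]
10 → extends → [7, 10]
9 → replaces 10 → [7, 9]
2 → replaces 7 → [2, 9]
5 → replaces 9 → [2, 5]
4 → replaces 5 → [2, 4]
12 → extends → [2, 4, 12]
1 → replaces 2 → [1, 4, 12]
6 → replaces 12 → [1, 4, 6]
11 → extends → [1, 4, 6, 11]
8 → replaces 11 → [1, 4, 6, 8]
3 → replaces 4 → [1, 3, 6, 8]
Four tails, so the longest strictly increasing subsequence has length 4 (e.g. 2, 5, 6, 11).

4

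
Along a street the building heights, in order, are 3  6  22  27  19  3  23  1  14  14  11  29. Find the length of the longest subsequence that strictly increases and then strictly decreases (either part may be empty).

7

inc[i] = longest strictly increasing subsequence ending at i; dec[i] = longest strictly decreasing subsequence starting at i:
i:      1  2  3  4  5  6  7  8  9 10 11 12
a[i]:   3  6 22 27 19  3 23  1 14 14 11 29
inc:    1  2  3  4  3  1  4  1  3  3  3  5
dec:    2  3  4  4  3  2  3  1  2  2  1  1
Best peak at i=4 (value 27): inc=4, dec=4, length 4+4−1 = 7.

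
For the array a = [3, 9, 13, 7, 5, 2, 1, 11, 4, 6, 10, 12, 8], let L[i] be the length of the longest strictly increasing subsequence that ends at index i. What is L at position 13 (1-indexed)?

dp[i] = 1 + max{dp[j] : j<i, a[j]<a[i]} (or 1 if no such j):
i:      1  2  3  4  5  6  7  8  9 10 11 12 13
a[i]:   3  9 13  7  5  2  1 11  4  6 10 12  8
dp:     1  2  3  2  2  1  1  3  2  3  4  5  4
At index 13 the value is 4.

4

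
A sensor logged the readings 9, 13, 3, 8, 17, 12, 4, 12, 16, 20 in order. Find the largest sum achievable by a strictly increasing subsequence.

59

Let S[i] be the best sum of a strictly increasing subsequence ending at i:
i:      1  2  3  4  5  6  7  8  9 10
a[i]:   9 13  3  8 17 12  4 12 16 20
S:      9 22  3 11 39 23  7 23 39 59
Maximum is 59 (e.g. 3 + 8 + 12 + 16 + 20).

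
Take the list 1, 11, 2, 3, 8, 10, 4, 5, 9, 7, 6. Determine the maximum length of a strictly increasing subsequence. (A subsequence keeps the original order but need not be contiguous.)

Let dp[i] be the length of the longest such subsequence ending at index i:
i:      1  2  3  4  5  6  7  8  9 10 11
a[i]:   1 11  2  3  8 10  4  5  9  7  6
dp:     1  2  2  3  4  5  4  5  6  6  6
Maximum dp value is 6.

6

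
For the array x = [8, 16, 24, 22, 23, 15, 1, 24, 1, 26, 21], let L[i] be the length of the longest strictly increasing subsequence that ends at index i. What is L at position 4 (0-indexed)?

dp[i] = 1 + max{dp[j] : j<i, x[j]<x[i]} (or 1 if no such j):
i:      0  1  2  3  4  5  6  7  8  9 10
x[i]:   8 16 24 22 23 15  1 24  1 26 21
dp:     1  2  3  3  4  2  1  5  1  6  3
At index 4 the value is 4.

4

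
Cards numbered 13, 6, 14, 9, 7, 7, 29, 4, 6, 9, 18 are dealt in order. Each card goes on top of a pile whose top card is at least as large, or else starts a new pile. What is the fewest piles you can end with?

4

The minimum number of non-increasing subsequences covering a sequence equals the length of its longest strictly increasing subsequence.
LIS length is 4 (e.g. 6, 7, 9, 18), so 4 piles are needed.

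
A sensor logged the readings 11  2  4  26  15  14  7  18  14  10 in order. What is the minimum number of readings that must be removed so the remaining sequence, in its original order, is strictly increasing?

6

Fewest deletions = n − (longest strictly increasing subsequence).
Patience tails:
11 → extends → [11]
2 → replaces 11 → [2]
4 → extends → [2, 4]
26 → extends → [2, 4, 26]
15 → replaces 26 → [2, 4, 15]
14 → replaces 15 → [2, 4, 14]
7 → replaces 14 → [2, 4, 7]
18 → extends → [2, 4, 7, 18]
14 → replaces 18 → [2, 4, 7, 14]
10 → replaces 14 → [2, 4, 7, 10]
Longest strictly increasing subsequence has length 4, so deletions = 10 − 4 = 6.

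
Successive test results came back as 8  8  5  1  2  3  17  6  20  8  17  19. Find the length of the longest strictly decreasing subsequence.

3

Negate each value so 'decreasing' becomes 'increasing', then run patience tails on the negated sequence:
-8 → extends → [-8]
-8 → already a tail → [-8]
-5 → extends → [-8, -5]
-1 → extends → [-8, -5, -1]
-2 → replaces -1 → [-8, -5, -2]
-3 → replaces -2 → [-8, -5, -3]
-17 → replaces -8 → [-17, -5, -3]
-6 → replaces -5 → [-17, -6, -3]
-20 → replaces -17 → [-20, -6, -3]
-8 → replaces -6 → [-20, -8, -3]
-17 → replaces -8 → [-20, -17, -3]
-19 → replaces -17 → [-20, -19, -3]
Three tails, so the longest strictly decreasing subsequence of the original has length 3.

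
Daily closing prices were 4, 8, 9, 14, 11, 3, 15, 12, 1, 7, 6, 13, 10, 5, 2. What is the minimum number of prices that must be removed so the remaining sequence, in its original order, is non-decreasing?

9

Fewest deletions = n − (longest non-decreasing subsequence).
Patience tails:
4 → extends → [4]
8 → extends → [4, 8]
9 → extends → [4, 8, 9]
14 → extends → [4, 8, 9, 14]
11 → replaces 14 → [4, 8, 9, 11]
3 → replaces 4 → [3, 8, 9, 11]
15 → extends → [3, 8, 9, 11, 15]
12 → replaces 15 → [3, 8, 9, 11, 12]
1 → replaces 3 → [1, 8, 9, 11, 12]
7 → replaces 8 → [1, 7, 9, 11, 12]
6 → replaces 7 → [1, 6, 9, 11, 12]
13 → extends → [1, 6, 9, 11, 12, 13]
10 → replaces 11 → [1, 6, 9, 10, 12, 13]
5 → replaces 6 → [1, 5, 9, 10, 12, 13]
2 → replaces 5 → [1, 2, 9, 10, 12, 13]
Longest non-decreasing subsequence has length 6, so deletions = 15 − 6 = 9.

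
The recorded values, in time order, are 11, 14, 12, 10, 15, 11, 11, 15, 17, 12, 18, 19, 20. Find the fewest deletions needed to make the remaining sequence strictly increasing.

6

Fewest deletions = n − (longest strictly increasing subsequence).
Patience tails:
11 → extends → [11]
14 → extends → [11, 14]
12 → replaces 14 → [11, 12]
10 → replaces 11 → [10, 12]
15 → extends → [10, 12, 15]
11 → replaces 12 → [10, 11, 15]
11 → already a tail → [10, 11, 15]
15 → already a tail → [10, 11, 15]
17 → extends → [10, 11, 15, 17]
12 → replaces 15 → [10, 11, 12, 17]
18 → extends → [10, 11, 12, 17, 18]
19 → extends → [10, 11, 12, 17, 18, 19]
20 → extends → [10, 11, 12, 17, 18, 19, 20]
Longest strictly increasing subsequence has length 7, so deletions = 13 − 7 = 6.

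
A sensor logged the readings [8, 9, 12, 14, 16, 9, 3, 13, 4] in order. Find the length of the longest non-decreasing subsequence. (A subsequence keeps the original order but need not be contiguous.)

Track the smallest tail for each achievable length (allowing ties):
8 → extends → [8]
9 → extends → [8, 9]
12 → extends → [8, 9, 12]
14 → extends → [8, 9, 12, 14]
16 → extends → [8, 9, 12, 14, 16]
9 → replaces 12 → [8, 9, 9, 14, 16]
3 → replaces 8 → [3, 9, 9, 14, 16]
13 → replaces 14 → [3, 9, 9, 13, 16]
4 → replaces 9 → [3, 4, 9, 13, 16]
Five tails, so the longest non-decreasing subsequence has length 5 (e.g. 8, 9, 12, 14, 16).

5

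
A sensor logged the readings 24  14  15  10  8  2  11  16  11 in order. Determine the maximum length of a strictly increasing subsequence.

Track the smallest tail for each achievable length (strict):
24 → extends → [24]
14 → replaces 24 → [14]
15 → extends → [14, 15]
10 → replaces 14 → [10, 15]
8 → replaces 10 → [8, 15]
2 → replaces 8 → [2, 15]
11 → replaces 15 → [2, 11]
16 → extends → [2, 11, 16]
11 → already a tail → [2, 11, 16]
Three tails, so the longest strictly increasing subsequence has length 3 (e.g. 14, 15, 16).

3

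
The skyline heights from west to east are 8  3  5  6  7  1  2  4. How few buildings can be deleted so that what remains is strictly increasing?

Fewest deletions = n − (longest strictly increasing subsequence).
Patience tails:
8 → extends → [8]
3 → replaces 8 → [3]
5 → extends → [3, 5]
6 → extends → [3, 5, 6]
7 → extends → [3, 5, 6, 7]
1 → replaces 3 → [1, 5, 6, 7]
2 → replaces 5 → [1, 2, 6, 7]
4 → replaces 6 → [1, 2, 4, 7]
Longest strictly increasing subsequence has length 4, so deletions = 8 − 4 = 4.

4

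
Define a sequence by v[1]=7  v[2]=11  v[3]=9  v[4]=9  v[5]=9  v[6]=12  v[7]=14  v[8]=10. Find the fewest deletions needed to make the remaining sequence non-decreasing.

Fewest deletions = n − (longest non-decreasing subsequence).
Patience tails:
7 → extends → [7]
11 → extends → [7, 11]
9 → replaces 11 → [7, 9]
9 → extends → [7, 9, 9]
9 → extends → [7, 9, 9, 9]
12 → extends → [7, 9, 9, 9, 12]
14 → extends → [7, 9, 9, 9, 12, 14]
10 → replaces 12 → [7, 9, 9, 9, 10, 14]
Longest non-decreasing subsequence has length 6, so deletions = 8 − 6 = 2.

2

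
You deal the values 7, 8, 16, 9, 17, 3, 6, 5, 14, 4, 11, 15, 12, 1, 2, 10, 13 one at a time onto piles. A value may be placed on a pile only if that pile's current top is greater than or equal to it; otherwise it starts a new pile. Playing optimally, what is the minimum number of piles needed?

6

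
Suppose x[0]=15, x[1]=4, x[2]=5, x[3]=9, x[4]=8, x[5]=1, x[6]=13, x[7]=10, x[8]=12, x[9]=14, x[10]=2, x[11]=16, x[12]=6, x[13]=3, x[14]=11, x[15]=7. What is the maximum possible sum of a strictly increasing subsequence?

Let S[i] be the best sum of a strictly increasing subsequence ending at i:
i:      0  1  2  3  4  5  6  7  8  9 10 11 12 13 14 15
x[i]:  15  4  5  9  8  1 13 10 12 14  2 16  6  3 11  7
S:     15  4  9 18 17  1 31 28 40 54  3 70 15  6 39 22
Maximum is 70 (e.g. 4 + 5 + 9 + 10 + 12 + 14 + 16).

70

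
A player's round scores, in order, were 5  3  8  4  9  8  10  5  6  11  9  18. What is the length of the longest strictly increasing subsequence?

6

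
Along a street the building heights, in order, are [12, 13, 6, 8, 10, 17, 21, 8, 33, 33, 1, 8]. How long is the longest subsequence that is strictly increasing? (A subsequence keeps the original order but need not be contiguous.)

6

Track the smallest tail for each achievable length (strict):
12 → extends → [12]
13 → extends → [12, 13]
6 → replaces 12 → [6, 13]
8 → replaces 13 → [6, 8]
10 → extends → [6, 8, 10]
17 → extends → [6, 8, 10, 17]
21 → extends → [6, 8, 10, 17, 21]
8 → already a tail → [6, 8, 10, 17, 21]
33 → extends → [6, 8, 10, 17, 21, 33]
33 → already a tail → [6, 8, 10, 17, 21, 33]
1 → replaces 6 → [1, 8, 10, 17, 21, 33]
8 → already a tail → [1, 8, 10, 17, 21, 33]
Six tails, so the longest strictly increasing subsequence has length 6 (e.g. 6, 8, 10, 17, 21, 33).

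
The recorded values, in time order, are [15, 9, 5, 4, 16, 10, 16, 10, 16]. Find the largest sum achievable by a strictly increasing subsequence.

Let S[i] be the best sum of a strictly increasing subsequence ending at i:
i:      1  2  3  4  5  6  7  8  9
a[i]:  15  9  5  4 16 10 16 10 16
S:     15  9  5  4 31 19 35 19 35
Maximum is 35 (e.g. 9 + 10 + 16).

35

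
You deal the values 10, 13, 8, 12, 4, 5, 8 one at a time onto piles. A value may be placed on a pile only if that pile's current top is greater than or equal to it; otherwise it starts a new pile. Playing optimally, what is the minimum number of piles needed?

3

Place each on the leftmost legal pile:
10 → new pile 1 (tops now [10])
13 → new pile 2 (tops now [10, 13])
8 → pile 1 (tops now [8, 13])
12 → pile 2 (tops now [8, 12])
4 → pile 1 (tops now [4, 12])
5 → pile 2 (tops now [4, 5])
8 → new pile 3 (tops now [4, 5, 8])
Three piles.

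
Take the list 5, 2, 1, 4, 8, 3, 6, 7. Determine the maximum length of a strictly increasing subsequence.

Track the smallest tail for each achievable length (strict):
5 → extends → [5]
2 → replaces 5 → [2]
1 → replaces 2 → [1]
4 → extends → [1, 4]
8 → extends → [1, 4, 8]
3 → replaces 4 → [1, 3, 8]
6 → replaces 8 → [1, 3, 6]
7 → extends → [1, 3, 6, 7]
Four tails, so the longest strictly increasing subsequence has length 4 (e.g. 2, 4, 6, 7).

4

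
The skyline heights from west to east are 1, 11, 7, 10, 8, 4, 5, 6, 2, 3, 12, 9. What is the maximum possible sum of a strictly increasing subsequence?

Let S[i] be the best sum of a strictly increasing subsequence ending at i:
i:      1  2  3  4  5  6  7  8  9 10 11 12
a[i]:   1 11  7 10  8  4  5  6  2  3 12  9
S:      1 12  8 18 16  5 10 16  3  6 30 25
Maximum is 30 (e.g. 1 + 7 + 10 + 12).

30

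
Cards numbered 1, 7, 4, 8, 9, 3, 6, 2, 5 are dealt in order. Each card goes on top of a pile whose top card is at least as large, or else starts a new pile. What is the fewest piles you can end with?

4

Place each on the leftmost legal pile:
1 → new pile 1 (tops now [1])
7 → new pile 2 (tops now [1, 7])
4 → pile 2 (tops now [1, 4])
8 → new pile 3 (tops now [1, 4, 8])
9 → new pile 4 (tops now [1, 4, 8, 9])
3 → pile 2 (tops now [1, 3, 8, 9])
6 → pile 3 (tops now [1, 3, 6, 9])
2 → pile 2 (tops now [1, 2, 6, 9])
5 → pile 3 (tops now [1, 2, 5, 9])
Four piles.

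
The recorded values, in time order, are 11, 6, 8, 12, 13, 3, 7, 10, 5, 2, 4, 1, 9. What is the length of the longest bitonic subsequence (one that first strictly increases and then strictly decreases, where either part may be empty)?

8

inc[i] = longest strictly increasing subsequence ending at i; dec[i] = longest strictly decreasing subsequence starting at i:
i:      1  2  3  4  5  6  7  8  9 10 11 12 13
a[i]:  11  6  8 12 13  3  7 10  5  2  4  1  9
inc:    1  1  2  3  4  1  2  3  2  1  2  1  3
dec:    6  4  5  5  5  3  4  4  3  2  2  1  1
Best peak at i=5 (value 13): inc=4, dec=5, length 4+5−1 = 8.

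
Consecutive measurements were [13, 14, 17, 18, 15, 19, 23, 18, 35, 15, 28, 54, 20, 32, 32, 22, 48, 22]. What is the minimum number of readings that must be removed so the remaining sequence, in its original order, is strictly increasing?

9

Fewest deletions = n − (longest strictly increasing subsequence).
i:      1  2  3  4  5  6  7  8  9 10 11 12 13 14 15 16 17 18
a[i]:  13 14 17 18 15 19 23 18 35 15 28 54 20 32 32 22 48 22
dp:     1  2  3  4  3  5  6  4  7  3  7  8  6  8  8  7  9  7
max dp = 9, so deletions = 18 − 9 = 9.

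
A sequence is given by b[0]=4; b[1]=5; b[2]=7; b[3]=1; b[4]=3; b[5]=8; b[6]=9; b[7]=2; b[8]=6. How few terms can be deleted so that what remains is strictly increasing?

4

Fewest deletions = n − (longest strictly increasing subsequence).
i:     0 1 2 3 4 5 6 7 8
b[i]:  4 5 7 1 3 8 9 2 6
dp:    1 2 3 1 2 4 5 2 3
max dp = 5, so deletions = 9 − 5 = 4.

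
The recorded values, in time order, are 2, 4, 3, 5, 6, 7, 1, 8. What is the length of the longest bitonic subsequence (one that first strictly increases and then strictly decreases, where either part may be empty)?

6

inc[i] = longest strictly increasing subsequence ending at i; dec[i] = longest strictly decreasing subsequence starting at i:
i:     1 2 3 4 5 6 7 8
a[i]:  2 4 3 5 6 7 1 8
inc:   1 2 2 3 4 5 1 6
dec:   2 3 2 2 2 2 1 1
Best peak at i=6 (value 7): inc=5, dec=2, length 5+2−1 = 6.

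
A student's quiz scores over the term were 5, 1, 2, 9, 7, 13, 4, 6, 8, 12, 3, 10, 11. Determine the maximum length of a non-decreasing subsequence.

7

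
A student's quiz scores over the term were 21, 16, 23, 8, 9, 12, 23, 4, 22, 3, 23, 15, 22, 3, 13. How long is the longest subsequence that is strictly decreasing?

5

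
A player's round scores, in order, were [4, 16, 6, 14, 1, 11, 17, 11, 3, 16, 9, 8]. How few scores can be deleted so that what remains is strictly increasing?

Fewest deletions = n − (longest strictly increasing subsequence).
Patience tails:
4 → extends → [4]
16 → extends → [4, 16]
6 → replaces 16 → [4, 6]
14 → extends → [4, 6, 14]
1 → replaces 4 → [1, 6, 14]
11 → replaces 14 → [1, 6, 11]
17 → extends → [1, 6, 11, 17]
11 → already a tail → [1, 6, 11, 17]
3 → replaces 6 → [1, 3, 11, 17]
16 → replaces 17 → [1, 3, 11, 16]
9 → replaces 11 → [1, 3, 9, 16]
8 → replaces 9 → [1, 3, 8, 16]
Longest strictly increasing subsequence has length 4, so deletions = 12 − 4 = 8.

8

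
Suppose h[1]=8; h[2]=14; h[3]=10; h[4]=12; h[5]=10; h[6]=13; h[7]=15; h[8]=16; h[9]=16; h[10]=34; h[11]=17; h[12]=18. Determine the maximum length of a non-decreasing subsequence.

Let dp[i] be the length of the longest such subsequence ending at index i:
i:      1  2  3  4  5  6  7  8  9 10 11 12
h[i]:   8 14 10 12 10 13 15 16 16 34 17 18
dp:     1  2  2  3  3  4  5  6  7  8  8  9
Maximum dp value is 9.

9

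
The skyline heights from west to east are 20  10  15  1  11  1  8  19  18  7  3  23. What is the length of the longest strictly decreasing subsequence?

6

Let dp[i] be the longest strictly decreasing subsequence ending at i:
i:      1  2  3  4  5  6  7  8  9 10 11 12
a[i]:  20 10 15  1 11  1  8 19 18  7  3 23
dp:     1  2  2  3  3  4  4  2  3  5  6  1
Maximum is 6.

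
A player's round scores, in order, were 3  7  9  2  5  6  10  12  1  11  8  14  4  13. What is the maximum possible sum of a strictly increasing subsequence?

Let S[i] be the best sum of a strictly increasing subsequence ending at i:
i:      1  2  3  4  5  6  7  8  9 10 11 12 13 14
a[i]:   3  7  9  2  5  6 10 12  1 11  8 14  4 13
S:      3 10 19  2  8 14 29 41  1 40 22 55  7 54
Maximum is 55 (e.g. 3 + 7 + 9 + 10 + 12 + 14).

55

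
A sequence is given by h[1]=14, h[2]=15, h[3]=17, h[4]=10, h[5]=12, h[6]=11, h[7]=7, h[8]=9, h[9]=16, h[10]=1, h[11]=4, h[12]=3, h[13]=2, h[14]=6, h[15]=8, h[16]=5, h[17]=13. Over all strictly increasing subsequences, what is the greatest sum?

Let S[i] be the best sum of a strictly increasing subsequence ending at i:
i:      1  2  3  4  5  6  7  8  9 10 11 12 13 14 15 16 17
h[i]:  14 15 17 10 12 11  7  9 16  1  4  3  2  6  8  5 13
S:     14 29 46 10 22 21  7 16 45  1  5  4  3 11 19 10 35
Maximum is 46 (e.g. 14 + 15 + 17).

46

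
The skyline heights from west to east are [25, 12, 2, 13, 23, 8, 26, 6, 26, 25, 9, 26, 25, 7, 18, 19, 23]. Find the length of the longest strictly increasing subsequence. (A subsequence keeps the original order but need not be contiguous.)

Let dp[i] be the length of the longest such subsequence ending at index i:
i:      1  2  3  4  5  6  7  8  9 10 11 12 13 14 15 16 17
a[i]:  25 12  2 13 23  8 26  6 26 25  9 26 25  7 18 19 23
dp:     1  1  1  2  3  2  4  2  4  4  3  5  4  3  4  5  6
Maximum dp value is 6.

6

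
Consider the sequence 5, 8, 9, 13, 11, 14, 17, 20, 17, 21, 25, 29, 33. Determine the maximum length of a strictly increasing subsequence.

11

Track the smallest tail for each achievable length (strict):
5 → extends → [5]
8 → extends → [5, 8]
9 → extends → [5, 8, 9]
13 → extends → [5, 8, 9, 13]
11 → replaces 13 → [5, 8, 9, 11]
14 → extends → [5, 8, 9, 11, 14]
17 → extends → [5, 8, 9, 11, 14, 17]
20 → extends → [5, 8, 9, 11, 14, 17, 20]
17 → already a tail → [5, 8, 9, 11, 14, 17, 20]
21 → extends → [5, 8, 9, 11, 14, 17, 20, 21]
25 → extends → [5, 8, 9, 11, 14, 17, 20, 21, 25]
29 → extends → [5, 8, 9, 11, 14, 17, 20, 21, 25, 29]
33 → extends → [5, 8, 9, 11, 14, 17, 20, 21, 25, 29, 33]
Eleven tails, so the longest strictly increasing subsequence has length 11 (e.g. 5, 8, 9, 13, 14, 17, 20, 21, 25, 29, 33).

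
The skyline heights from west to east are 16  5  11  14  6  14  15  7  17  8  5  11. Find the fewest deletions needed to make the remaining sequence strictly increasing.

7

Fewest deletions = n − (longest strictly increasing subsequence).
Patience tails:
16 → extends → [16]
5 → replaces 16 → [5]
11 → extends → [5, 11]
14 → extends → [5, 11, 14]
6 → replaces 11 → [5, 6, 14]
14 → already a tail → [5, 6, 14]
15 → extends → [5, 6, 14, 15]
7 → replaces 14 → [5, 6, 7, 15]
17 → extends → [5, 6, 7, 15, 17]
8 → replaces 15 → [5, 6, 7, 8, 17]
5 → already a tail → [5, 6, 7, 8, 17]
11 → replaces 17 → [5, 6, 7, 8, 11]
Longest strictly increasing subsequence has length 5, so deletions = 12 − 5 = 7.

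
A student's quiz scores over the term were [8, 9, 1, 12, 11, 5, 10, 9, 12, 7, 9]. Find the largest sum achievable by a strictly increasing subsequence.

Let S[i] be the best sum of a strictly increasing subsequence ending at i:
i:      1  2  3  4  5  6  7  8  9 10 11
a[i]:   8  9  1 12 11  5 10  9 12  7  9
S:      8 17  1 29 28  6 27 17 40 13 22
Maximum is 40 (e.g. 8 + 9 + 11 + 12).

40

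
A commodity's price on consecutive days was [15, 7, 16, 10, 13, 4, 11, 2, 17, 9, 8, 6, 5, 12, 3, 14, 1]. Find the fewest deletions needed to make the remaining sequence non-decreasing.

12

Fewest deletions = n − (longest non-decreasing subsequence).
i:      1  2  3  4  5  6  7  8  9 10 11 12 13 14 15 16 17
a[i]:  15  7 16 10 13  4 11  2 17  9  8  6  5 12  3 14  1
dp:     1  1  2  2  3  1  3  1  4  2  2  2  2  4  2  5  1
max dp = 5, so deletions = 17 − 5 = 12.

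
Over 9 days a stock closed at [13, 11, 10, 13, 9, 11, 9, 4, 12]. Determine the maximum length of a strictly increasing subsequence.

Track the smallest tail for each achievable length (strict):
13 → extends → [13]
11 → replaces 13 → [11]
10 → replaces 11 → [10]
13 → extends → [10, 13]
9 → replaces 10 → [9, 13]
11 → replaces 13 → [9, 11]
9 → already a tail → [9, 11]
4 → replaces 9 → [4, 11]
12 → extends → [4, 11, 12]
Three tails, so the longest strictly increasing subsequence has length 3 (e.g. 10, 11, 12).

3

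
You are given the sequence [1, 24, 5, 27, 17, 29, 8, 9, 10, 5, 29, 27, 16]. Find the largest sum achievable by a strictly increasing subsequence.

Let S[i] be the best sum of a strictly increasing subsequence ending at i:
i:      1  2  3  4  5  6  7  8  9 10 11 12 13
a[i]:   1 24  5 27 17 29  8  9 10  5 29 27 16
S:      1 25  6 52 23 81 14 23 33  6 81 60 49
Maximum is 81 (e.g. 1 + 24 + 27 + 29).

81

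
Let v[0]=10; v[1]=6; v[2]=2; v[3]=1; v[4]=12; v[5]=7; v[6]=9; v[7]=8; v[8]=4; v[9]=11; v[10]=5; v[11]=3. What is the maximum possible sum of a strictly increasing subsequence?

33

Let S[i] be the best sum of a strictly increasing subsequence ending at i:
i:      0  1  2  3  4  5  6  7  8  9 10 11
v[i]:  10  6  2  1 12  7  9  8  4 11  5  3
S:     10  6  2  1 22 13 22 21  6 33 11  5
Maximum is 33 (e.g. 6 + 7 + 9 + 11).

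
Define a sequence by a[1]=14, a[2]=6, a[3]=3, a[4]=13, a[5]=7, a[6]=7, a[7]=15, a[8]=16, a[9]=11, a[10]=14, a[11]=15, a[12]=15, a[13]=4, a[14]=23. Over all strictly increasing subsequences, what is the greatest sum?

76

Let S[i] be the best sum of a strictly increasing subsequence ending at i:
i:      1  2  3  4  5  6  7  8  9 10 11 12 13 14
a[i]:  14  6  3 13  7  7 15 16 11 14 15 15  4 23
S:     14  6  3 19 13 13 34 50 24 38 53 53  7 76
Maximum is 76 (e.g. 6 + 7 + 11 + 14 + 15 + 23).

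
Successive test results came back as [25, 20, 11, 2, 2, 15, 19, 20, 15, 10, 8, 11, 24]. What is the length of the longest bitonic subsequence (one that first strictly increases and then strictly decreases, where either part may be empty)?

7

inc[i] = longest strictly increasing subsequence ending at i; dec[i] = longest strictly decreasing subsequence starting at i:
i:      1  2  3  4  5  6  7  8  9 10 11 12 13
a[i]:  25 20 11  2  2 15 19 20 15 10  8 11 24
inc:    1  1  1  1  1  2  3  4  2  2  2  3  5
dec:    6  5  3  1  1  3  4  4  3  2  1  1  1
Best peak at i=8 (value 20): inc=4, dec=4, length 4+4−1 = 7.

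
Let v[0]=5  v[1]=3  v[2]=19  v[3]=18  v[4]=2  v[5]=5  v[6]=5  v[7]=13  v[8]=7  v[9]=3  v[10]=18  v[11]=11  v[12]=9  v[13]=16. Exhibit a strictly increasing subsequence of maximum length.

Patience tails give the LIS length; then backtrack through the dp parents:
5 → extends → [5]
3 → replaces 5 → [3]
19 → extends → [3, 19]
18 → replaces 19 → [3, 18]
2 → replaces 3 → [2, 18]
5 → replaces 18 → [2, 5]
5 → already a tail → [2, 5]
13 → extends → [2, 5, 13]
7 → replaces 13 → [2, 5, 7]
3 → replaces 5 → [2, 3, 7]
18 → extends → [2, 3, 7, 18]
11 → replaces 18 → [2, 3, 7, 11]
9 → replaces 11 → [2, 3, 7, 9]
16 → extends → [2, 3, 7, 9, 16]
Length 5; one witness is 3, 5, 7, 11, 16.

3, 5, 7, 11, 16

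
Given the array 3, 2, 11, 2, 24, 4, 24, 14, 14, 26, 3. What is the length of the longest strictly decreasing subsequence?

3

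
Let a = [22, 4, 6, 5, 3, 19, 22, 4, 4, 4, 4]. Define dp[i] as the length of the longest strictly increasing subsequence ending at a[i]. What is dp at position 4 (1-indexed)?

dp[i] = 1 + max{dp[j] : j<i, a[j]<a[i]} (or 1 if no such j):
i:      1  2  3  4  5  6  7  8  9 10 11
a[i]:  22  4  6  5  3 19 22  4  4  4  4
dp:     1  1  2  2  1  3  4  2  2  2  2
At index 4 the value is 2.

2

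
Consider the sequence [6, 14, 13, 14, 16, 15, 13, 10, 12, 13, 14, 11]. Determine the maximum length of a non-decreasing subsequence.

5

Let dp[i] be the length of the longest such subsequence ending at index i:
i:      1  2  3  4  5  6  7  8  9 10 11 12
a[i]:   6 14 13 14 16 15 13 10 12 13 14 11
dp:     1  2  2  3  4  4  3  2  3  4  5  3
Maximum dp value is 5.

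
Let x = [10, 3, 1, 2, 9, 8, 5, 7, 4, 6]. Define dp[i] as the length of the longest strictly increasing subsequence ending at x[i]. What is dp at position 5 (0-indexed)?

3

dp[i] = 1 + max{dp[j] : j<i, x[j]<x[i]} (or 1 if no such j):
i:      0  1  2  3  4  5  6  7  8  9
x[i]:  10  3  1  2  9  8  5  7  4  6
dp:     1  1  1  2  3  3  3  4  3  4
At index 5 the value is 3.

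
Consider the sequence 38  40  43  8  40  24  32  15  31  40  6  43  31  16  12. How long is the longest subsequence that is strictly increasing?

5

Track the smallest tail for each achievable length (strict):
38 → extends → [38]
40 → extends → [38, 40]
43 → extends → [38, 40, 43]
8 → replaces 38 → [8, 40, 43]
40 → already a tail → [8, 40, 43]
24 → replaces 40 → [8, 24, 43]
32 → replaces 43 → [8, 24, 32]
15 → replaces 24 → [8, 15, 32]
31 → replaces 32 → [8, 15, 31]
40 → extends → [8, 15, 31, 40]
6 → replaces 8 → [6, 15, 31, 40]
43 → extends → [6, 15, 31, 40, 43]
31 → already a tail → [6, 15, 31, 40, 43]
16 → replaces 31 → [6, 15, 16, 40, 43]
12 → replaces 15 → [6, 12, 16, 40, 43]
Five tails, so the longest strictly increasing subsequence has length 5 (e.g. 8, 24, 32, 40, 43).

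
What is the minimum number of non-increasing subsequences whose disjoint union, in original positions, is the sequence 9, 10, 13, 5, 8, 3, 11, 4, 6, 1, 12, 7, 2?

4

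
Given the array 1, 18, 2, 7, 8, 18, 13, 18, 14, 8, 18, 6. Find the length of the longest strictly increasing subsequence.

7

Track the smallest tail for each achievable length (strict):
1 → extends → [1]
18 → extends → [1, 18]
2 → replaces 18 → [1, 2]
7 → extends → [1, 2, 7]
8 → extends → [1, 2, 7, 8]
18 → extends → [1, 2, 7, 8, 18]
13 → replaces 18 → [1, 2, 7, 8, 13]
18 → extends → [1, 2, 7, 8, 13, 18]
14 → replaces 18 → [1, 2, 7, 8, 13, 14]
8 → already a tail → [1, 2, 7, 8, 13, 14]
18 → extends → [1, 2, 7, 8, 13, 14, 18]
6 → replaces 7 → [1, 2, 6, 8, 13, 14, 18]
Seven tails, so the longest strictly increasing subsequence has length 7 (e.g. 1, 2, 7, 8, 13, 14, 18).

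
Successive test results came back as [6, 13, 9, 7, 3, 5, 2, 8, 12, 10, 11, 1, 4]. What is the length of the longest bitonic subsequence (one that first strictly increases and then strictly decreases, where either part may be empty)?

inc[i] = longest strictly increasing subsequence ending at i; dec[i] = longest strictly decreasing subsequence starting at i:
i:      1  2  3  4  5  6  7  8  9 10 11 12 13
a[i]:   6 13  9  7  3  5  2  8 12 10 11  1  4
inc:    1  2  2  2  1  2  1  3  4  4  5  1  2
dec:    4  6  5  4  3  3  2  2  3  2  2  1  1
Best peak at i=2 (value 13): inc=2, dec=6, length 2+6−1 = 7.

7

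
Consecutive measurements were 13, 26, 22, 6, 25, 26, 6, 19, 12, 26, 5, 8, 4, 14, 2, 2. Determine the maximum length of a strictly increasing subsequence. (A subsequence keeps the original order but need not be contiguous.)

4

Let dp[i] be the length of the longest such subsequence ending at index i:
i:      1  2  3  4  5  6  7  8  9 10 11 12 13 14 15 16
a[i]:  13 26 22  6 25 26  6 19 12 26  5  8  4 14  2  2
dp:     1  2  2  1  3  4  1  2  2  4  1  2  1  3  1  1
Maximum dp value is 4.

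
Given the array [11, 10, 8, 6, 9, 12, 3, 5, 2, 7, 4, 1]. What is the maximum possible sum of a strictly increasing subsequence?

Let S[i] be the best sum of a strictly increasing subsequence ending at i:
i:      1  2  3  4  5  6  7  8  9 10 11 12
a[i]:  11 10  8  6  9 12  3  5  2  7  4  1
S:     11 10  8  6 17 29  3  8  2 15  7  1
Maximum is 29 (e.g. 8 + 9 + 12).

29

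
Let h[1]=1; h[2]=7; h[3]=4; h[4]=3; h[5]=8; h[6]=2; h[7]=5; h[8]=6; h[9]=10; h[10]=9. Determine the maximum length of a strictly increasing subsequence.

5

Track the smallest tail for each achievable length (strict):
1 → extends → [1]
7 → extends → [1, 7]
4 → replaces 7 → [1, 4]
3 → replaces 4 → [1, 3]
8 → extends → [1, 3, 8]
2 → replaces 3 → [1, 2, 8]
5 → replaces 8 → [1, 2, 5]
6 → extends → [1, 2, 5, 6]
10 → extends → [1, 2, 5, 6, 10]
9 → replaces 10 → [1, 2, 5, 6, 9]
Five tails, so the longest strictly increasing subsequence has length 5 (e.g. 1, 4, 5, 6, 10).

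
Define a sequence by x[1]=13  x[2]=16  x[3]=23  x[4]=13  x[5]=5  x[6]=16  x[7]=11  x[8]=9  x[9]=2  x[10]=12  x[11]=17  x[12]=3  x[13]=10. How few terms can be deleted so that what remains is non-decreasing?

9

Fewest deletions = n − (longest non-decreasing subsequence).
i:      1  2  3  4  5  6  7  8  9 10 11 12 13
x[i]:  13 16 23 13  5 16 11  9  2 12 17  3 10
dp:     1  2  3  2  1  3  2  2  1  3  4  2  3
max dp = 4, so deletions = 13 − 4 = 9.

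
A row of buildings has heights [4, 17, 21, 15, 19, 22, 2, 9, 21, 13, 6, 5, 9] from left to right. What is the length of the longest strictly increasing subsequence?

Let dp[i] be the length of the longest such subsequence ending at index i:
i:      1  2  3  4  5  6  7  8  9 10 11 12 13
a[i]:   4 17 21 15 19 22  2  9 21 13  6  5  9
dp:     1  2  3  2  3  4  1  2  4  3  2  2  3
Maximum dp value is 4.

4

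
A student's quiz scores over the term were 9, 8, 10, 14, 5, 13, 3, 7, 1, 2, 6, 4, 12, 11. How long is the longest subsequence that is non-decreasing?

4

Track the smallest tail for each achievable length (allowing ties):
9 → extends → [9]
8 → replaces 9 → [8]
10 → extends → [8, 10]
14 → extends → [8, 10, 14]
5 → replaces 8 → [5, 10, 14]
13 → replaces 14 → [5, 10, 13]
3 → replaces 5 → [3, 10, 13]
7 → replaces 10 → [3, 7, 13]
1 → replaces 3 → [1, 7, 13]
2 → replaces 7 → [1, 2, 13]
6 → replaces 13 → [1, 2, 6]
4 → replaces 6 → [1, 2, 4]
12 → extends → [1, 2, 4, 12]
11 → replaces 12 → [1, 2, 4, 11]
Four tails, so the longest non-decreasing subsequence has length 4 (e.g. 1, 2, 6, 12).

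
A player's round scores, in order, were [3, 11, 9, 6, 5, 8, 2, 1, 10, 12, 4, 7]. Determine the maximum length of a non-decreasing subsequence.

5

Let dp[i] be the length of the longest such subsequence ending at index i:
i:      1  2  3  4  5  6  7  8  9 10 11 12
a[i]:   3 11  9  6  5  8  2  1 10 12  4  7
dp:     1  2  2  2  2  3  1  1  4  5  2  3
Maximum dp value is 5.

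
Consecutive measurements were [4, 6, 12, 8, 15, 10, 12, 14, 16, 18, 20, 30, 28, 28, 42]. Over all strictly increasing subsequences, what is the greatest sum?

180

Let S[i] be the best sum of a strictly increasing subsequence ending at i:
i:       1   2   3   4   5   6   7   8   9  10  11  12  13  14  15
a[i]:    4   6  12   8  15  10  12  14  16  18  20  30  28  28  42
S:       4  10  22  18  37  28  40  54  70  88 108 138 136 136 180
Maximum is 180 (e.g. 4 + 6 + 8 + 10 + 12 + 14 + 16 + 18 + 20 + 30 + 42).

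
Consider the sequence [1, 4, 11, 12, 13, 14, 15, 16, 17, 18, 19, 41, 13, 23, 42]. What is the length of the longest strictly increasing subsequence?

13

Track the smallest tail for each achievable length (strict):
1 → extends → [1]
4 → extends → [1, 4]
11 → extends → [1, 4, 11]
12 → extends → [1, 4, 11, 12]
13 → extends → [1, 4, 11, 12, 13]
14 → extends → [1, 4, 11, 12, 13, 14]
15 → extends → [1, 4, 11, 12, 13, 14, 15]
16 → extends → [1, 4, 11, 12, 13, 14, 15, 16]
17 → extends → [1, 4, 11, 12, 13, 14, 15, 16, 17]
18 → extends → [1, 4, 11, 12, 13, 14, 15, 16, 17, 18]
19 → extends → [1, 4, 11, 12, 13, 14, 15, 16, 17, 18, 19]
41 → extends → [1, 4, 11, 12, 13, 14, 15, 16, 17, 18, 19, 41]
13 → already a tail → [1, 4, 11, 12, 13, 14, 15, 16, 17, 18, 19, 41]
23 → replaces 41 → [1, 4, 11, 12, 13, 14, 15, 16, 17, 18, 19, 23]
42 → extends → [1, 4, 11, 12, 13, 14, 15, 16, 17, 18, 19, 23, 42]
Thirteen tails, so the longest strictly increasing subsequence has length 13 (e.g. 1, 4, 11, 12, 13, 14, 15, 16, 17, 18, 19, 41, 42).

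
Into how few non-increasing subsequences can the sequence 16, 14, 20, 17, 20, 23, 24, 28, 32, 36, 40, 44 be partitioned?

The minimum number of non-increasing subsequences covering a sequence equals the length of its longest strictly increasing subsequence.
LIS length is 10 (e.g. 16, 17, 20, 23, 24, 28, 32, 36, 40, 44), so 10 piles are needed.

10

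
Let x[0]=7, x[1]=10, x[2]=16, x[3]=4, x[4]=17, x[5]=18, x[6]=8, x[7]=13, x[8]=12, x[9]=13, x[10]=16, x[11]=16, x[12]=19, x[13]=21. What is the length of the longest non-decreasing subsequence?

8

Let dp[i] be the length of the longest such subsequence ending at index i:
i:      0  1  2  3  4  5  6  7  8  9 10 11 12 13
x[i]:   7 10 16  4 17 18  8 13 12 13 16 16 19 21
dp:     1  2  3  1  4  5  2  3  3  4  5  6  7  8
Maximum dp value is 8.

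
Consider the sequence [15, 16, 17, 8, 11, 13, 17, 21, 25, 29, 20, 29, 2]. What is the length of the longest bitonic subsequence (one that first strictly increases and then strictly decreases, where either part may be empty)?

inc[i] = longest strictly increasing subsequence ending at i; dec[i] = longest strictly decreasing subsequence starting at i:
i:      1  2  3  4  5  6  7  8  9 10 11 12 13
a[i]:  15 16 17  8 11 13 17 21 25 29 20 29  2
inc:    1  2  3  1  2  3  4  5  6  7  5  7  1
dec:    3  3  3  2  2  2  2  3  3  3  2  2  1
Best peak at i=10 (value 29): inc=7, dec=3, length 7+3−1 = 9.

9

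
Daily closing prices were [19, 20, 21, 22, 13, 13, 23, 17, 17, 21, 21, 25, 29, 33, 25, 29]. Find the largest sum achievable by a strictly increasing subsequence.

Let S[i] be the best sum of a strictly increasing subsequence ending at i:
i:       1   2   3   4   5   6   7   8   9  10  11  12  13  14  15  16
a[i]:   19  20  21  22  13  13  23  17  17  21  21  25  29  33  25  29
S:      19  39  60  82  13  13 105  30  30  60  60 130 159 192 130 159
Maximum is 192 (e.g. 19 + 20 + 21 + 22 + 23 + 25 + 29 + 33).

192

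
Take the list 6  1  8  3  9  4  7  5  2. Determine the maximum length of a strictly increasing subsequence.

4

Track the smallest tail for each achievable length (strict):
6 → extends → [6]
1 → replaces 6 → [1]
8 → extends → [1, 8]
3 → replaces 8 → [1, 3]
9 → extends → [1, 3, 9]
4 → replaces 9 → [1, 3, 4]
7 → extends → [1, 3, 4, 7]
5 → replaces 7 → [1, 3, 4, 5]
2 → replaces 3 → [1, 2, 4, 5]
Four tails, so the longest strictly increasing subsequence has length 4 (e.g. 1, 3, 4, 7).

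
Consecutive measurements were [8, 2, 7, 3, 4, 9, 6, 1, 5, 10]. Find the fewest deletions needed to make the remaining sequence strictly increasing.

5

Fewest deletions = n − (longest strictly increasing subsequence).
Patience tails:
8 → extends → [8]
2 → replaces 8 → [2]
7 → extends → [2, 7]
3 → replaces 7 → [2, 3]
4 → extends → [2, 3, 4]
9 → extends → [2, 3, 4, 9]
6 → replaces 9 → [2, 3, 4, 6]
1 → replaces 2 → [1, 3, 4, 6]
5 → replaces 6 → [1, 3, 4, 5]
10 → extends → [1, 3, 4, 5, 10]
Longest strictly increasing subsequence has length 5, so deletions = 10 − 5 = 5.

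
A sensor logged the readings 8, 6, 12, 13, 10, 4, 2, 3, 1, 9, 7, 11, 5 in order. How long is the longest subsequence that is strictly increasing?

4

Let dp[i] be the length of the longest such subsequence ending at index i:
i:      1  2  3  4  5  6  7  8  9 10 11 12 13
a[i]:   8  6 12 13 10  4  2  3  1  9  7 11  5
dp:     1  1  2  3  2  1  1  2  1  3  3  4  3
Maximum dp value is 4.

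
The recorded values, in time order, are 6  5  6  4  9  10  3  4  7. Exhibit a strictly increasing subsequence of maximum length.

Patience tails give the LIS length; then backtrack through the dp parents:
6 → extends → [6]
5 → replaces 6 → [5]
6 → extends → [5, 6]
4 → replaces 5 → [4, 6]
9 → extends → [4, 6, 9]
10 → extends → [4, 6, 9, 10]
3 → replaces 4 → [3, 6, 9, 10]
4 → replaces 6 → [3, 4, 9, 10]
7 → replaces 9 → [3, 4, 7, 10]
Length 4; one witness is 5, 6, 9, 10.

5, 6, 9, 10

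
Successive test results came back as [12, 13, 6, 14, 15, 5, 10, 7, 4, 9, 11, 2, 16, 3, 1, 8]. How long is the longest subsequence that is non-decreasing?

5

Let dp[i] be the length of the longest such subsequence ending at index i:
i:      1  2  3  4  5  6  7  8  9 10 11 12 13 14 15 16
a[i]:  12 13  6 14 15  5 10  7  4  9 11  2 16  3  1  8
dp:     1  2  1  3  4  1  2  2  1  3  4  1  5  2  1  3
Maximum dp value is 5.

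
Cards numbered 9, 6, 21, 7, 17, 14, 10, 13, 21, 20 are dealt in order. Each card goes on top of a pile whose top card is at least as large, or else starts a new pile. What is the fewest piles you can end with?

5

Place each on the leftmost legal pile:
9 → new pile 1 (tops now [9])
6 → pile 1 (tops now [6])
21 → new pile 2 (tops now [6, 21])
7 → pile 2 (tops now [6, 7])
17 → new pile 3 (tops now [6, 7, 17])
14 → pile 3 (tops now [6, 7, 14])
10 → pile 3 (tops now [6, 7, 10])
13 → new pile 4 (tops now [6, 7, 10, 13])
21 → new pile 5 (tops now [6, 7, 10, 13, 21])
20 → pile 5 (tops now [6, 7, 10, 13, 20])
Five piles.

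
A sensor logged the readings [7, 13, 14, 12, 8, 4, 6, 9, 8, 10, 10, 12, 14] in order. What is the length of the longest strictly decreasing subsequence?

Negate each value so 'decreasing' becomes 'increasing', then run patience tails on the negated sequence:
-7 → extends → [-7]
-13 → replaces -7 → [-13]
-14 → replaces -13 → [-14]
-12 → extends → [-14, -12]
-8 → extends → [-14, -12, -8]
-4 → extends → [-14, -12, -8, -4]
-6 → replaces -4 → [-14, -12, -8, -6]
-9 → replaces -8 → [-14, -12, -9, -6]
-8 → replaces -6 → [-14, -12, -9, -8]
-10 → replaces -9 → [-14, -12, -10, -8]
-10 → already a tail → [-14, -12, -10, -8]
-12 → already a tail → [-14, -12, -10, -8]
-14 → already a tail → [-14, -12, -10, -8]
Four tails, so the longest strictly decreasing subsequence of the original has length 4.

4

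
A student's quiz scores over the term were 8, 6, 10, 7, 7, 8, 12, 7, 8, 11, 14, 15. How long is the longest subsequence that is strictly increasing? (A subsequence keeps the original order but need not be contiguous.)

Track the smallest tail for each achievable length (strict):
8 → extends → [8]
6 → replaces 8 → [6]
10 → extends → [6, 10]
7 → replaces 10 → [6, 7]
7 → already a tail → [6, 7]
8 → extends → [6, 7, 8]
12 → extends → [6, 7, 8, 12]
7 → already a tail → [6, 7, 8, 12]
8 → already a tail → [6, 7, 8, 12]
11 → replaces 12 → [6, 7, 8, 11]
14 → extends → [6, 7, 8, 11, 14]
15 → extends → [6, 7, 8, 11, 14, 15]
Six tails, so the longest strictly increasing subsequence has length 6 (e.g. 6, 7, 8, 12, 14, 15).

6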